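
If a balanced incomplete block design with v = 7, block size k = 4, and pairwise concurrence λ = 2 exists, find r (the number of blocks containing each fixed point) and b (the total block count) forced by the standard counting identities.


Any 2-(v, k, λ) BIBD satisfies two necessary conditions:
  (i)  Each point sits in r blocks, and counting incidences through any fixed point gives r(k − 1) = λ(v − 1), so r = λ(v − 1)/(k − 1).
  (ii) Total incidences bk = vr, so b = vr/k.
Step 1: r = λ(v − 1)/(k − 1) = 2·(7 − 1)/(4 − 1) = 2·6/3 = 12/3 = 4.
Step 2: b = vr/k = 7·4/4 = 28/4 = 7.
Check integrality: r = 4 ∈ Z ✓, b = 7 ∈ Z ✓.
(These identities are necessary conditions: they determine r and b for any design with these parameters, but do not by themselves prove that one exists.)

r = 4, b = 7.


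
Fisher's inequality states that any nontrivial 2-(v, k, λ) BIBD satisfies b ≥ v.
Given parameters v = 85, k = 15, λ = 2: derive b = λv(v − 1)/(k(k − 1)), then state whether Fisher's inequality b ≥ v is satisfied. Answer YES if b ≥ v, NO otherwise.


r = λ(v − 1)/(k − 1) = 2·84/14 = 12.
b = vr/k = 85·12/15 = 68.
Fisher's inequality: b ≥ v ⇔ 68 ≥ 85? NO.

NO


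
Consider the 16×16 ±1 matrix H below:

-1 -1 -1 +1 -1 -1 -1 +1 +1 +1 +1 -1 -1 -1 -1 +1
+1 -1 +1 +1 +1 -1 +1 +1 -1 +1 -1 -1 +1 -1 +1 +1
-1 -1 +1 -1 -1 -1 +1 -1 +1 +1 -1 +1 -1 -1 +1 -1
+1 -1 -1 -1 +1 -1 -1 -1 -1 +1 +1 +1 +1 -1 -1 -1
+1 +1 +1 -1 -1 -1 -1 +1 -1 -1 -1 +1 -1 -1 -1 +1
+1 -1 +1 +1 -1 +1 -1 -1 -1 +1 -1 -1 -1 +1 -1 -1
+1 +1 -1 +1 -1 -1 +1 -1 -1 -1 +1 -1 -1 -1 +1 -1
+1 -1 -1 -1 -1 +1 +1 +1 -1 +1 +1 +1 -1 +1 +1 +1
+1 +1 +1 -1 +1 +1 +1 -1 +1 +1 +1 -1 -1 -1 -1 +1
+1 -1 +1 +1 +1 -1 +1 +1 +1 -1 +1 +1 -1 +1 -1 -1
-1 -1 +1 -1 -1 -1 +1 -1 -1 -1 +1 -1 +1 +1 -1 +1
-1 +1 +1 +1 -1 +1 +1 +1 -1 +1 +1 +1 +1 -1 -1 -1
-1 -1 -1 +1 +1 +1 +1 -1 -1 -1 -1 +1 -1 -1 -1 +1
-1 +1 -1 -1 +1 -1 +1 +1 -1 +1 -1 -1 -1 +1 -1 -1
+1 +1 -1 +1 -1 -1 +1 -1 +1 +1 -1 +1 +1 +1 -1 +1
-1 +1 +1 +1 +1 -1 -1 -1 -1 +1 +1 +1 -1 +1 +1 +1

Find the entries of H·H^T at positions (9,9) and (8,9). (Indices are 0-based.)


Row 8 of H: [1, 1, 1, -1, 1, 1, 1, -1, 1, 1, 1, -1, -1, -1, -1, 1].
Row 9 of H: [1, -1, 1, 1, 1, -1, 1, 1, 1, -1, 1, 1, -1, 1, -1, -1].
(H·H^T)[9][9] = Σ_j H[9][j]·H[9][j] = (1)² + (-1)² + (1)² + (1)² + (1)² + (-1)² + (1)² + (1)² + (1)² + (-1)² + (1)² + (1)² + (-1)² + (1)² + (-1)² + (-1)² = 1 + 1 + 1 + 1 + 1 + 1 + 1 + 1 + 1 + 1 + 1 + 1 + 1 + 1 + 1 + 1 = 16.
(H·H^T)[8][9] = Σ_j H[8][j]·H[9][j] = (1)·(1) + (1)·(-1) + (1)·(1) + (-1)·(1) + (1)·(1) + (1)·(-1) + (1)·(1) + (-1)·(1) + (1)·(1) + (1)·(-1) + (1)·(1) + (-1)·(1) + (-1)·(-1) + (-1)·(1) + (-1)·(-1) + (1)·(-1) = 1 + -1 + 1 + -1 + 1 + -1 + 1 + -1 + 1 + -1 + 1 + -1 + 1 + -1 + 1 + -1 = 0.
So rows 8 and 9 are orthogonal; the diagonal entry equals n = 16.

(9,9) entry = 16; (8,9) entry = 0.


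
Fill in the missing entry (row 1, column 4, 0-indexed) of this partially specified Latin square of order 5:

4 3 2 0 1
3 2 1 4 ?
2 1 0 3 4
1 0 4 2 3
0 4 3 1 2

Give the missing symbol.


Row 1 contains symbols [1, 2, 3, 4] — missing [0].
Column 4 contains symbols [1, 2, 3, 4] — missing [0].
The missing symbol must appear in both missing sets; intersection = [0].
Therefore the hidden value is 0.

Missing value = 0.


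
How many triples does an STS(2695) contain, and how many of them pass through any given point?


An STS(v) is a 2-(v, 3, 1) BIBD: block size k = 3, λ = 1.
Replication: r(k − 1) = λ(v − 1) ⇒ r·2 = 2695 − 1 = 2694 ⇒ r = 1347.
Block count: bk = vr ⇒ b·3 = 2695·1347 = 3630165 ⇒ b = 1210055.
(Check via b = v(v − 1)/6 = 2695·2694/6 = 7260330/6 = 1210055.)

r = 1347, b = 1210055.


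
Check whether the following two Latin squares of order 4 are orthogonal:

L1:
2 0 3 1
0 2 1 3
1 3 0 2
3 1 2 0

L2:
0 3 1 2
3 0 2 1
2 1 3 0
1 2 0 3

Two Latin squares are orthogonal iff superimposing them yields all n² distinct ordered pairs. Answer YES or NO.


Form the n² = 16 superimposed pairs (L1[i][j], L2[i][j]), row by row (rows and columns indexed from 0):
row 0: (2,0) (0,3) (3,1) (1,2)
row 1: (0,3) (2,0) (1,2) (3,1)
row 2: (1,2) (3,1) (0,3) (2,0)
row 3: (3,1) (1,2) (2,0) (0,3)
Orthogonality requires all 16 pairs distinct.
But the pair (0,3) repeats: cell (0,1) has L1 = 0, L2 = 3, and cell (1,0) has L1 = 0, L2 = 3.
A repeated pair means some other pair never occurs (only 4 distinct pairs out of 16), so the squares are not orthogonal.
Conclusion: NO.

NO


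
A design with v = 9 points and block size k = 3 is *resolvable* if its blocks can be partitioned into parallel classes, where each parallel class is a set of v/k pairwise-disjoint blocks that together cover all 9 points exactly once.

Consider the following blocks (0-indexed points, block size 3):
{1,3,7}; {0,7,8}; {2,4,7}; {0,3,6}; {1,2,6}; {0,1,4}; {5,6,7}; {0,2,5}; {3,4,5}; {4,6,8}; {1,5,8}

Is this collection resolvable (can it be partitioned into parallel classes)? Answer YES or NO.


v = 9, block size k = 3, number of blocks = 11.
For resolvability, blocks must partition into parallel classes of size v/k = 3.
Total blocks must therefore be a multiple of 3: 11 = 3·3 + 2 ⇒ not divisible ✗.
Resolvable? NO.

NO


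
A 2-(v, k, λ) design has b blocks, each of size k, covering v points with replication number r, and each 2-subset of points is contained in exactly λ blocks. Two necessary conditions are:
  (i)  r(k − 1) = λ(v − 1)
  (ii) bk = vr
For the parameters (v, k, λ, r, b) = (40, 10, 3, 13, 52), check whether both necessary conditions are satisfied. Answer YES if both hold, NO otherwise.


Condition (i): r(k − 1) = 13·9 = 117; λ(v − 1) = 3·39 = 117. Match? YES.
Condition (ii): bk = 52·10 = 520; vr = 40·13 = 520. Match? YES.
Both conditions hold? YES.

YES


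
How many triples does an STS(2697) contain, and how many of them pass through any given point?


An STS(v) is a 2-(v, 3, 1) BIBD: block size k = 3, λ = 1.
Replication: r(k − 1) = λ(v − 1) ⇒ r·2 = 2697 − 1 = 2696 ⇒ r = 1348.
Block count: bk = vr ⇒ b·3 = 2697·1348 = 3635556 ⇒ b = 1211852.
(Check via b = v(v − 1)/6 = 2697·2696/6 = 7271112/6 = 1211852.)

r = 1348, b = 1211852.


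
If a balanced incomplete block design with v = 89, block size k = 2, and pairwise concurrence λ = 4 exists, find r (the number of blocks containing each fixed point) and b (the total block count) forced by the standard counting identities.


Any 2-(v, k, λ) BIBD satisfies two necessary conditions:
  (i)  Each point sits in r blocks, and counting incidences through any fixed point gives r(k − 1) = λ(v − 1), so r = λ(v − 1)/(k − 1).
  (ii) Total incidences bk = vr, so b = vr/k.
Step 1: r = λ(v − 1)/(k − 1) = 4·(89 − 1)/(2 − 1) = 4·88/1 = 352/1 = 352.
Step 2: b = vr/k = 89·352/2 = 31328/2 = 15664.
Check integrality: r = 352 ∈ Z ✓, b = 15664 ∈ Z ✓.
(These identities are necessary conditions: they determine r and b for any design with these parameters, but do not by themselves prove that one exists.)

r = 352, b = 15664.


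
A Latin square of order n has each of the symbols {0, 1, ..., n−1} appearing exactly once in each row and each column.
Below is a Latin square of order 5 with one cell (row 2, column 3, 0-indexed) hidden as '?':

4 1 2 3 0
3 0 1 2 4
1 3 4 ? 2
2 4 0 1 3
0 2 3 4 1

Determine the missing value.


Row 2 contains symbols [1, 2, 3, 4] — missing [0].
Column 3 contains symbols [1, 2, 3, 4] — missing [0].
The missing symbol must appear in both missing sets; intersection = [0].
Therefore the hidden value is 0.

Missing value = 0.


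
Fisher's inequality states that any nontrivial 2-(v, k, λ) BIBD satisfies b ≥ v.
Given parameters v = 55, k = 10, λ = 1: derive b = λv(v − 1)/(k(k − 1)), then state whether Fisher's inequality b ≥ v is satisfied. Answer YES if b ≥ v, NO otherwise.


b = λv(v − 1)/(k(k − 1)) = 1·55·54/(10·9) = 2970/90 = 33.
Compare with v = 55: b < v, so Fisher's inequality fails.

NO


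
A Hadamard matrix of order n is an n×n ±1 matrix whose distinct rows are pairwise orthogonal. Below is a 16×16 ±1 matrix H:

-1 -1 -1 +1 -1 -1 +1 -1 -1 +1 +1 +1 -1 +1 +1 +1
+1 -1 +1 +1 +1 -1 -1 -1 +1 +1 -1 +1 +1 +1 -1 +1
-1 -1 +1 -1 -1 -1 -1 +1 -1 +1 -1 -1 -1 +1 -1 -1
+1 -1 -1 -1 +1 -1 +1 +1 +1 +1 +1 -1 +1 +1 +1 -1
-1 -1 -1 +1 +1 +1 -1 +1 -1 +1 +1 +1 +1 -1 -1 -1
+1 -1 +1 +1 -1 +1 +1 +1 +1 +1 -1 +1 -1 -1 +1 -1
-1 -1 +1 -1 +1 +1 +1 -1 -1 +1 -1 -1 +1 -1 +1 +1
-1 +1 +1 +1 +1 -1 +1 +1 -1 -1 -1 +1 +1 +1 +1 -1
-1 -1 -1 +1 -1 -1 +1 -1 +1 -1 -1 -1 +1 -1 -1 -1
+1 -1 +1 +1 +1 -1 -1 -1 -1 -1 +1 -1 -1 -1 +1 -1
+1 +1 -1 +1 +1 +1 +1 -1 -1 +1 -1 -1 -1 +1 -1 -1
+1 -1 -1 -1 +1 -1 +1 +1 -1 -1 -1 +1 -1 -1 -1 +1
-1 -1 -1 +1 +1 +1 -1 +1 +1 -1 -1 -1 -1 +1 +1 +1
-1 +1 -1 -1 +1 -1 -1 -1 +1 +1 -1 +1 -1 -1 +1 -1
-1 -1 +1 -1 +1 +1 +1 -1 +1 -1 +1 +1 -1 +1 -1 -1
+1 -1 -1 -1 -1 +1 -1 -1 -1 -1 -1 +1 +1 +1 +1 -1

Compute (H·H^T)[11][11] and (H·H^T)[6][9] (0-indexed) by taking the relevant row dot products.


Row 6 of H: [-1, -1, 1, -1, 1, 1, 1, -1, -1, 1, -1, -1, 1, -1, 1, 1].
Row 9 of H: [1, -1, 1, 1, 1, -1, -1, -1, -1, -1, 1, -1, -1, -1, 1, -1].
Row 11 of H: [1, -1, -1, -1, 1, -1, 1, 1, -1, -1, -1, 1, -1, -1, -1, 1].
(H·H^T)[11][11] = Σ_j H[11][j]·H[11][j] = (1)² + (-1)² + (-1)² + (-1)² + (1)² + (-1)² + (1)² + (1)² + (-1)² + (-1)² + (-1)² + (1)² + (-1)² + (-1)² + (-1)² + (1)² = 1 + 1 + 1 + 1 + 1 + 1 + 1 + 1 + 1 + 1 + 1 + 1 + 1 + 1 + 1 + 1 = 16.
(H·H^T)[6][9] = Σ_j H[6][j]·H[9][j] = (-1)·(1) + (-1)·(-1) + (1)·(1) + (-1)·(1) + (1)·(1) + (1)·(-1) + (1)·(-1) + (-1)·(-1) + (-1)·(-1) + (1)·(-1) + (-1)·(1) + (-1)·(-1) + (1)·(-1) + (-1)·(-1) + (1)·(1) + (1)·(-1) = -1 + 1 + 1 + -1 + 1 + -1 + -1 + 1 + 1 + -1 + -1 + 1 + -1 + 1 + 1 + -1 = 0.
So rows 6 and 9 are orthogonal; the diagonal entry equals n = 16.

(11,11) entry = 16; (6,9) entry = 0.


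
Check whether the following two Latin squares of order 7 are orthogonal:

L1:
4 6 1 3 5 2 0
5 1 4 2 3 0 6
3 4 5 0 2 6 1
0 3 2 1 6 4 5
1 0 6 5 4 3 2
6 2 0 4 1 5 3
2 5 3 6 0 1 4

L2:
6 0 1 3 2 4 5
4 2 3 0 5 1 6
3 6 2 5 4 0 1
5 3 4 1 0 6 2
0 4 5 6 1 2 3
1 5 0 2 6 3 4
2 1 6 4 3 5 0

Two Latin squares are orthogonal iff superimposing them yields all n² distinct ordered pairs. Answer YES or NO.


Form the n² = 49 superimposed pairs (L1[i][j], L2[i][j]), row by row (rows and columns indexed from 0):
row 0: (4,6) (6,0) (1,1) (3,3) (5,2) (2,4) (0,5)
row 1: (5,4) (1,2) (4,3) (2,0) (3,5) (0,1) (6,6)
row 2: (3,3) (4,6) (5,2) (0,5) (2,4) (6,0) (1,1)
row 3: (0,5) (3,3) (2,4) (1,1) (6,0) (4,6) (5,2)
row 4: (1,0) (0,4) (6,5) (5,6) (4,1) (3,2) (2,3)
row 5: (6,1) (2,5) (0,0) (4,2) (1,6) (5,3) (3,4)
row 6: (2,2) (5,1) (3,6) (6,4) (0,3) (1,5) (4,0)
Orthogonality requires all 49 pairs distinct.
But the pair (3,3) repeats: cell (0,3) has L1 = 3, L2 = 3, and cell (2,0) has L1 = 3, L2 = 3.
A repeated pair means some other pair never occurs (only 35 distinct pairs out of 49), so the squares are not orthogonal.
Conclusion: NO.

NO


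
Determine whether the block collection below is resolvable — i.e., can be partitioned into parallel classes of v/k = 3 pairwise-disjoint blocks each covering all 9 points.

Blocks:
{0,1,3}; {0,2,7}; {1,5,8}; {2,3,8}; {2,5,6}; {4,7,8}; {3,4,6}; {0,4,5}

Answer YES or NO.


v = 9, block size k = 3, number of blocks = 8.
For resolvability, blocks must partition into parallel classes of size v/k = 3.
Total blocks must therefore be a multiple of 3: 8 = 3·2 + 2 ⇒ not divisible ✗.
Resolvable? NO.

NO


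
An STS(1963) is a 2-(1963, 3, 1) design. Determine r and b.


An STS(v) is a 2-(v, 3, 1) BIBD: block size k = 3, λ = 1.
Replication: r(k − 1) = λ(v − 1) ⇒ r·2 = 1963 − 1 = 1962 ⇒ r = 981.
Block count: bk = vr ⇒ b·3 = 1963·981 = 1925703 ⇒ b = 641901.
(Check via b = v(v − 1)/6 = 1963·1962/6 = 3851406/6 = 641901.)

r = 981, b = 641901.


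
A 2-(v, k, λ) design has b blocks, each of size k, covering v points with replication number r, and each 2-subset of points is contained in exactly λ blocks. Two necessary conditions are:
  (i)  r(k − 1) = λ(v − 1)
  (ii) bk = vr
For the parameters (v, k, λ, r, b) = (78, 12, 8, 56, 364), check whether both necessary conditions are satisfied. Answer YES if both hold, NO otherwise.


Condition (i): r(k − 1) = 56·11 = 616; λ(v − 1) = 8·77 = 616. Match? YES.
Condition (ii): bk = 364·12 = 4368; vr = 78·56 = 4368. Match? YES.
Both conditions hold? YES.

YES


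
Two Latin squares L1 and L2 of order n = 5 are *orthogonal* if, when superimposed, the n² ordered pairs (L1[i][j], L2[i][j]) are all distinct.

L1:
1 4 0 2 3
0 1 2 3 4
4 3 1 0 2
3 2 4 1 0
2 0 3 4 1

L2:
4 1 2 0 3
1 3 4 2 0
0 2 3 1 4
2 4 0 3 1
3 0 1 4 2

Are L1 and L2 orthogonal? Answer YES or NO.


Form the n² = 25 superimposed pairs (L1[i][j], L2[i][j]), row by row (rows and columns indexed from 0):
row 0: (1,4) (4,1) (0,2) (2,0) (3,3)
row 1: (0,1) (1,3) (2,4) (3,2) (4,0)
row 2: (4,0) (3,2) (1,3) (0,1) (2,4)
row 3: (3,2) (2,4) (4,0) (1,3) (0,1)
row 4: (2,3) (0,0) (3,1) (4,4) (1,2)
Orthogonality requires all 25 pairs distinct.
But the pair (4,0) repeats: cell (1,4) has L1 = 4, L2 = 0, and cell (2,0) has L1 = 4, L2 = 0.
A repeated pair means some other pair never occurs (only 15 distinct pairs out of 25), so the squares are not orthogonal.
Conclusion: NO.

NO


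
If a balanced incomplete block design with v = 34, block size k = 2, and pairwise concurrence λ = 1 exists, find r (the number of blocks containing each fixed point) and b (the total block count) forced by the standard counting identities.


Any 2-(v, k, λ) BIBD satisfies two necessary conditions:
  (i)  Each point sits in r blocks, and counting incidences through any fixed point gives r(k − 1) = λ(v − 1), so r = λ(v − 1)/(k − 1).
  (ii) Total incidences bk = vr, so b = vr/k.
Step 1: r = λ(v − 1)/(k − 1) = 1·(34 − 1)/(2 − 1) = 1·33/1 = 33/1 = 33.
Step 2: b = vr/k = 34·33/2 = 1122/2 = 561.
Check integrality: r = 33 ∈ Z ✓, b = 561 ∈ Z ✓.
(These identities are necessary conditions: they determine r and b for any design with these parameters, but do not by themselves prove that one exists.)

r = 33, b = 561.


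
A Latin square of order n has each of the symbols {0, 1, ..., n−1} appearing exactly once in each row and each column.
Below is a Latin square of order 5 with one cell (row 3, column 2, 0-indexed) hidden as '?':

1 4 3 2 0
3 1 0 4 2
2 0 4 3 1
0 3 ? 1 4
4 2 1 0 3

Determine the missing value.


Row 3 contains symbols [0, 1, 3, 4] — missing [2].
Column 2 contains symbols [0, 1, 3, 4] — missing [2].
The missing symbol must appear in both missing sets; intersection = [2].
Therefore the hidden value is 2.

Missing value = 2.


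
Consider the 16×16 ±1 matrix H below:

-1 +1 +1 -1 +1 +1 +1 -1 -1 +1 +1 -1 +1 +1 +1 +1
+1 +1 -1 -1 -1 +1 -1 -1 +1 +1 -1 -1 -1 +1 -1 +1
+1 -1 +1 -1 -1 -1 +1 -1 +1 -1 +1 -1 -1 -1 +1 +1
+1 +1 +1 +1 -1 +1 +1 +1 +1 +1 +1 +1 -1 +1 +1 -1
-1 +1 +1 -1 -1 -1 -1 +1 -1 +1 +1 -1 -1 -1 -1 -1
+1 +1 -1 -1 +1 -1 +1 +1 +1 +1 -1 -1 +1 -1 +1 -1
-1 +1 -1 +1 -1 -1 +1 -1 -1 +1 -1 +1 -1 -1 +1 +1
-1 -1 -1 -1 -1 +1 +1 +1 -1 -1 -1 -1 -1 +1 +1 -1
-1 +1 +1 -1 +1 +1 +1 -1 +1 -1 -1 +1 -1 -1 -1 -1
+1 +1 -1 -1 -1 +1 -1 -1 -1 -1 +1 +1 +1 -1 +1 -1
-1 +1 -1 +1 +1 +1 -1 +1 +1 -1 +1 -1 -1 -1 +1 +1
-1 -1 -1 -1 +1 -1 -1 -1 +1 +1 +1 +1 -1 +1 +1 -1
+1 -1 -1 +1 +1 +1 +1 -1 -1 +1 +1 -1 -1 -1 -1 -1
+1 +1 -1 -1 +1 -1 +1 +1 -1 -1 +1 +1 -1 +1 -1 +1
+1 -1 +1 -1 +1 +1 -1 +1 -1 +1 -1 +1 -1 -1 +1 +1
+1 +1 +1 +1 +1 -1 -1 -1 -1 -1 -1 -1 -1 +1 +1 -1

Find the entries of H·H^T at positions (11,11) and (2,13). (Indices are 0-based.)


Row 2 of H: [1, -1, 1, -1, -1, -1, 1, -1, 1, -1, 1, -1, -1, -1, 1, 1].
Row 11 of H: [-1, -1, -1, -1, 1, -1, -1, -1, 1, 1, 1, 1, -1, 1, 1, -1].
Row 13 of H: [1, 1, -1, -1, 1, -1, 1, 1, -1, -1, 1, 1, -1, 1, -1, 1].
(H·H^T)[11][11] = Σ_j H[11][j]·H[11][j] = (-1)² + (-1)² + (-1)² + (-1)² + (1)² + (-1)² + (-1)² + (-1)² + (1)² + (1)² + (1)² + (1)² + (-1)² + (1)² + (1)² + (-1)² = 1 + 1 + 1 + 1 + 1 + 1 + 1 + 1 + 1 + 1 + 1 + 1 + 1 + 1 + 1 + 1 = 16.
(H·H^T)[2][13] = Σ_j H[2][j]·H[13][j] = (1)·(1) + (-1)·(1) + (1)·(-1) + (-1)·(-1) + (-1)·(1) + (-1)·(-1) + (1)·(1) + (-1)·(1) + (1)·(-1) + (-1)·(-1) + (1)·(1) + (-1)·(1) + (-1)·(-1) + (-1)·(1) + (1)·(-1) + (1)·(1) = 1 + -1 + -1 + 1 + -1 + 1 + 1 + -1 + -1 + 1 + 1 + -1 + 1 + -1 + -1 + 1 = 0.
So rows 2 and 13 are orthogonal; the diagonal entry equals n = 16.

(11,11) entry = 16; (2,13) entry = 0.


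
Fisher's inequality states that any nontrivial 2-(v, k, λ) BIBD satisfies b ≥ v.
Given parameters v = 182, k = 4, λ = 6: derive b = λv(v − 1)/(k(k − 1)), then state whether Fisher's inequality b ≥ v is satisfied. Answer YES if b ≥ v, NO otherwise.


r = λ(v − 1)/(k − 1) = 6·181/3 = 362.
b = vr/k = 182·362/4 = 16471.
Fisher's inequality: b ≥ v ⇔ 16471 ≥ 182? YES.

YES


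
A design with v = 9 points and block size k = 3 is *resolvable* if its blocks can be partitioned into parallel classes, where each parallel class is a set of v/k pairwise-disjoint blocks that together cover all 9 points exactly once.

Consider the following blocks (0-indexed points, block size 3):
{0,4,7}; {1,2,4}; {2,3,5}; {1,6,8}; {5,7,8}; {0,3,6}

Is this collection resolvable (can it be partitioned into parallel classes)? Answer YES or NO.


v = 9, block size k = 3, number of blocks = 6.
For resolvability, blocks must partition into parallel classes of size v/k = 3.
Total blocks must therefore be a multiple of 3: 6 = 3·2 + 0 ⇒ divisible ✓.
Greedy packing gives 2 candidate class(es). Each should be a full parallel class (size 3, covers all 9 points).
  Class 1 (3 blocks): {0,4,7}; {2,3,5}; {1,6,8}. Points covered: [0, 1, 2, 3, 4, 5, 6, 7, 8].
  Class 2 (3 blocks): {1,2,4}; {5,7,8}; {0,3,6}. Points covered: [0, 1, 2, 3, 4, 5, 6, 7, 8].
All classes full (size 3)? YES. All classes cover every point? YES.
Resolvable? YES.

YES


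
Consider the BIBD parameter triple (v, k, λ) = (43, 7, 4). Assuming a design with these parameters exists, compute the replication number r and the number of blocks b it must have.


Any 2-(v, k, λ) BIBD satisfies two necessary conditions:
  (i)  Each point sits in r blocks, and counting incidences through any fixed point gives r(k − 1) = λ(v − 1), so r = λ(v − 1)/(k − 1).
  (ii) Total incidences bk = vr, so b = vr/k.
Step 1: r = λ(v − 1)/(k − 1) = 4·(43 − 1)/(7 − 1) = 4·42/6 = 168/6 = 28.
Step 2: b = vr/k = 43·28/7 = 1204/7 = 172.
Check integrality: r = 28 ∈ Z ✓, b = 172 ∈ Z ✓.
(These identities are necessary conditions: they determine r and b for any design with these parameters, but do not by themselves prove that one exists.)

r = 28, b = 172.


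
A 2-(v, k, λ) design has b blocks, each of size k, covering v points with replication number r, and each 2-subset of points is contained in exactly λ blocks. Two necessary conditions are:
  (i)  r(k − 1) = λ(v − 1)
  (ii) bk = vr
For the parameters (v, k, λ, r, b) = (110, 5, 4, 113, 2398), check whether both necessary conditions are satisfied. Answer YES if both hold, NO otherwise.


Condition (i): r(k − 1) = 113·4 = 452; λ(v − 1) = 4·109 = 436. Match? NO.
Condition (ii): bk = 2398·5 = 11990; vr = 110·113 = 12430. Match? NO.
Both conditions hold? NO.

NO


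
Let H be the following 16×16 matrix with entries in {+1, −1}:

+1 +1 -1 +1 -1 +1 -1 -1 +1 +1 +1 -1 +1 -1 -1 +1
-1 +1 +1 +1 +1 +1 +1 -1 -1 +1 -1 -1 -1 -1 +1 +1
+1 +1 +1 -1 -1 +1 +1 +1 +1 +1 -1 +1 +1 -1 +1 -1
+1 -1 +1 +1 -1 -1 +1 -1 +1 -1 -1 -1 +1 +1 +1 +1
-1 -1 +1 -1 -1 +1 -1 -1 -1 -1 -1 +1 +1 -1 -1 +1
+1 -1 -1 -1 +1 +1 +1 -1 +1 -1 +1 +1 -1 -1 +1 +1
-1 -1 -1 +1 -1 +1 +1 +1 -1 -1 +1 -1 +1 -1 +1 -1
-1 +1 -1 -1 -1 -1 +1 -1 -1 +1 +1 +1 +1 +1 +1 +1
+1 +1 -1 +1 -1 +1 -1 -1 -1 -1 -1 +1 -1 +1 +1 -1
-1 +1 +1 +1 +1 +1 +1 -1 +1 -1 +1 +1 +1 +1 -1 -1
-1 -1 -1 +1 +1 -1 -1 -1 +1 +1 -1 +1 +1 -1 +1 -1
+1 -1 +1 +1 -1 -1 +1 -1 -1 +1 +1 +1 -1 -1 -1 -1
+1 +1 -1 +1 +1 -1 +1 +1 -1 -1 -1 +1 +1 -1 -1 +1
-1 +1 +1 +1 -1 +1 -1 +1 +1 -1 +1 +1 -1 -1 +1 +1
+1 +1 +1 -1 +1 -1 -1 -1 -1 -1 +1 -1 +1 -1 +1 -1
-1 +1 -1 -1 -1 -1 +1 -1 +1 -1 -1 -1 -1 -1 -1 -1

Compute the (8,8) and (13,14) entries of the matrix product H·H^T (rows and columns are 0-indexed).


Row 8 of H: [1, 1, -1, 1, -1, 1, -1, -1, -1, -1, -1, 1, -1, 1, 1, -1].
Row 13 of H: [-1, 1, 1, 1, -1, 1, -1, 1, 1, -1, 1, 1, -1, -1, 1, 1].
Row 14 of H: [1, 1, 1, -1, 1, -1, -1, -1, -1, -1, 1, -1, 1, -1, 1, -1].
(H·H^T)[8][8] = Σ_j H[8][j]·H[8][j] = (1)² + (1)² + (-1)² + (1)² + (-1)² + (1)² + (-1)² + (-1)² + (-1)² + (-1)² + (-1)² + (1)² + (-1)² + (1)² + (1)² + (-1)² = 1 + 1 + 1 + 1 + 1 + 1 + 1 + 1 + 1 + 1 + 1 + 1 + 1 + 1 + 1 + 1 = 16.
(H·H^T)[13][14] = Σ_j H[13][j]·H[14][j] = (-1)·(1) + (1)·(1) + (1)·(1) + (1)·(-1) + (-1)·(1) + (1)·(-1) + (-1)·(-1) + (1)·(-1) + (1)·(-1) + (-1)·(-1) + (1)·(1) + (1)·(-1) + (-1)·(1) + (-1)·(-1) + (1)·(1) + (1)·(-1) = -1 + 1 + 1 + -1 + -1 + -1 + 1 + -1 + -1 + 1 + 1 + -1 + -1 + 1 + 1 + -1 = -2.
Rows 13 and 14 are not orthogonal (dot product = -2 ≠ 0), so H is not a Hadamard matrix.

(8,8) entry = 16; (13,14) entry = -2.


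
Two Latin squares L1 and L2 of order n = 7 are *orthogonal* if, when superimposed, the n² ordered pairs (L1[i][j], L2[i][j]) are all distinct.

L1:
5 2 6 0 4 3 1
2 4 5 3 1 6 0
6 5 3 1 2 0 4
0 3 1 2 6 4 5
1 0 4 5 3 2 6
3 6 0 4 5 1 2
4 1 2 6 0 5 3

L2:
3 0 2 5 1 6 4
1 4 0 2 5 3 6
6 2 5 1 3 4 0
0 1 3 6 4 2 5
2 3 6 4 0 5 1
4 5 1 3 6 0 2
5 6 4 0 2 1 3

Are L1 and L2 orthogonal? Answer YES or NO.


Form the n² = 49 superimposed pairs (L1[i][j], L2[i][j]), row by row (rows and columns indexed from 0):
row 0: (5,3) (2,0) (6,2) (0,5) (4,1) (3,6) (1,4)
row 1: (2,1) (4,4) (5,0) (3,2) (1,5) (6,3) (0,6)
row 2: (6,6) (5,2) (3,5) (1,1) (2,3) (0,4) (4,0)
row 3: (0,0) (3,1) (1,3) (2,6) (6,4) (4,2) (5,5)
row 4: (1,2) (0,3) (4,6) (5,4) (3,0) (2,5) (6,1)
row 5: (3,4) (6,5) (0,1) (4,3) (5,6) (1,0) (2,2)
row 6: (4,5) (1,6) (2,4) (6,0) (0,2) (5,1) (3,3)
Orthogonality requires all 49 pairs distinct.
Check by first coordinate: for each symbol s of L1, list the L2 entries in the n cells where L1 = s; they must all differ.
  L1 = 0: L2 entries (in reading order) 5, 6, 4, 0, 3, 1, 2 — all 7 distinct ✓
  L1 = 1: L2 entries (in reading order) 4, 5, 1, 3, 2, 0, 6 — all 7 distinct ✓
  L1 = 2: L2 entries (in reading order) 0, 1, 3, 6, 5, 2, 4 — all 7 distinct ✓
  L1 = 3: L2 entries (in reading order) 6, 2, 5, 1, 0, 4, 3 — all 7 distinct ✓
  L1 = 4: L2 entries (in reading order) 1, 4, 0, 2, 6, 3, 5 — all 7 distinct ✓
  L1 = 5: L2 entries (in reading order) 3, 0, 2, 5, 4, 6, 1 — all 7 distinct ✓
  L1 = 6: L2 entries (in reading order) 2, 3, 6, 4, 1, 5, 0 — all 7 distinct ✓
Every symbol of L1 meets every symbol of L2 exactly once, so all 49 pairs are distinct (49 of 49).
Conclusion: YES.

YES


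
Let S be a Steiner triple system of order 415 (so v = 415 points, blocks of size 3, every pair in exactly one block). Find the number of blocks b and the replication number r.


An STS(v) is a 2-(v, 3, 1) BIBD: block size k = 3, λ = 1.
Replication: r(k − 1) = λ(v − 1) ⇒ r·2 = 415 − 1 = 414 ⇒ r = 207.
Block count: bk = vr ⇒ b·3 = 415·207 = 85905 ⇒ b = 28635.

r = 207, b = 28635.


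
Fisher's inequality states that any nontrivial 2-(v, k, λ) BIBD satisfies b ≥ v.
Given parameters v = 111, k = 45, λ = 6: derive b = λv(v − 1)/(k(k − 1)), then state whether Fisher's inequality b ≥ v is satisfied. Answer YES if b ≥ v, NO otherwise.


r = λ(v − 1)/(k − 1) = 6·110/44 = 15.
b = vr/k = 111·15/45 = 37.
Fisher's inequality: b ≥ v ⇔ 37 ≥ 111? NO.

NO


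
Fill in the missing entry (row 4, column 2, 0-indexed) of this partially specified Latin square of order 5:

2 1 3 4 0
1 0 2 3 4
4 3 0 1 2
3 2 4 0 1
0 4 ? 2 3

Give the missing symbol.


Row 4 contains symbols [0, 2, 3, 4] — missing [1].
Column 2 contains symbols [0, 2, 3, 4] — missing [1].
The missing symbol must appear in both missing sets; intersection = [1].
Therefore the hidden value is 1.

Missing value = 1.


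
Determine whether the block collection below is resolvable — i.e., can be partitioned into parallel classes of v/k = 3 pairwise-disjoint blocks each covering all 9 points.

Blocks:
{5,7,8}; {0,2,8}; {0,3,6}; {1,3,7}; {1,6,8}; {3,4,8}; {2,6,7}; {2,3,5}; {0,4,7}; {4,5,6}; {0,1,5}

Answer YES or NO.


v = 9, block size k = 3, number of blocks = 11.
For resolvability, blocks must partition into parallel classes of size v/k = 3.
Total blocks must therefore be a multiple of 3: 11 = 3·3 + 2 ⇒ not divisible ✗.
Resolvable? NO.

NO


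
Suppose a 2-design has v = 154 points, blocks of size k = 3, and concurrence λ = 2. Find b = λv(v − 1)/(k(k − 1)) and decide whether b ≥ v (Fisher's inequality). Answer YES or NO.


b = λv(v − 1)/(k(k − 1)) = 2·154·153/(3·2) = 47124/6 = 7854.
Compare with v = 154: b ≥ v, so Fisher's inequality holds.

YES


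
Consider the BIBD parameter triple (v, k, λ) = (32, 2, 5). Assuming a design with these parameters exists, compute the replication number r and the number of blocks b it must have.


Any 2-(v, k, λ) BIBD satisfies two necessary conditions:
  (i)  Each point sits in r blocks, and counting incidences through any fixed point gives r(k − 1) = λ(v − 1), so r = λ(v − 1)/(k − 1).
  (ii) Total incidences bk = vr, so b = vr/k.
Step 1: r = λ(v − 1)/(k − 1) = 5·(32 − 1)/(2 − 1) = 5·31/1 = 155/1 = 155.
Step 2: b = vr/k = 32·155/2 = 4960/2 = 2480.
Check integrality: r = 155 ∈ Z ✓, b = 2480 ∈ Z ✓.
(These identities are necessary conditions: they determine r and b for any design with these parameters, but do not by themselves prove that one exists.)

r = 155, b = 2480.


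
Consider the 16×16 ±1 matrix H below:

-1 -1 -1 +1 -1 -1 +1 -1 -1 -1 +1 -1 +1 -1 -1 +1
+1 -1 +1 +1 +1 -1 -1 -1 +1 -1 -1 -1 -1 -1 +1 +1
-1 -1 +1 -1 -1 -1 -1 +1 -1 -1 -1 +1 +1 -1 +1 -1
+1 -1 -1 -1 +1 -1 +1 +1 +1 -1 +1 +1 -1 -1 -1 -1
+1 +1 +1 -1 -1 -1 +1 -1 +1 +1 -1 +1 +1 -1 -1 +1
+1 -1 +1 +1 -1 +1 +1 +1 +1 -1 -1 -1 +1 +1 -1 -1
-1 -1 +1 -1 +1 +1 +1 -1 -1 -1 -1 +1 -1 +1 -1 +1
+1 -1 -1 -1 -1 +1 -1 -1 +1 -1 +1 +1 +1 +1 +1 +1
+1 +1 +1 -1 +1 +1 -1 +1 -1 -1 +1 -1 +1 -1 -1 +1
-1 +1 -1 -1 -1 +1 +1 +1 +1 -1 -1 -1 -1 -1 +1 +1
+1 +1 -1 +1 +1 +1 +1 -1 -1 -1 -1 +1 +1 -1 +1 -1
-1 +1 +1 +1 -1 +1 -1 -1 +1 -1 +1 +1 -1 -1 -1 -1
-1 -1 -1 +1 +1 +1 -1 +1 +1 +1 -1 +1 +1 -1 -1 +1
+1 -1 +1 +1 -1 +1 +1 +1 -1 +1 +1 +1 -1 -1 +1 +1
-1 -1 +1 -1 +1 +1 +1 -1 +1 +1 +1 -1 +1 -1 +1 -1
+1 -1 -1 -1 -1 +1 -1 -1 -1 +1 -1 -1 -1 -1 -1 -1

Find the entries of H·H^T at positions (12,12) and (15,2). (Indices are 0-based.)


Row 2 of H: [-1, -1, 1, -1, -1, -1, -1, 1, -1, -1, -1, 1, 1, -1, 1, -1].
Row 12 of H: [-1, -1, -1, 1, 1, 1, -1, 1, 1, 1, -1, 1, 1, -1, -1, 1].
Row 15 of H: [1, -1, -1, -1, -1, 1, -1, -1, -1, 1, -1, -1, -1, -1, -1, -1].
(H·H^T)[12][12] = Σ_j H[12][j]·H[12][j] = (-1)² + (-1)² + (-1)² + (1)² + (1)² + (1)² + (-1)² + (1)² + (1)² + (1)² + (-1)² + (1)² + (1)² + (-1)² + (-1)² + (1)² = 1 + 1 + 1 + 1 + 1 + 1 + 1 + 1 + 1 + 1 + 1 + 1 + 1 + 1 + 1 + 1 = 16.
(H·H^T)[15][2] = Σ_j H[15][j]·H[2][j] = (1)·(-1) + (-1)·(-1) + (-1)·(1) + (-1)·(-1) + (-1)·(-1) + (1)·(-1) + (-1)·(-1) + (-1)·(1) + (-1)·(-1) + (1)·(-1) + (-1)·(-1) + (-1)·(1) + (-1)·(1) + (-1)·(-1) + (-1)·(1) + (-1)·(-1) = -1 + 1 + -1 + 1 + 1 + -1 + 1 + -1 + 1 + -1 + 1 + -1 + -1 + 1 + -1 + 1 = 0.
So rows 15 and 2 are orthogonal; the diagonal entry equals n = 16.

(12,12) entry = 16; (15,2) entry = 0.


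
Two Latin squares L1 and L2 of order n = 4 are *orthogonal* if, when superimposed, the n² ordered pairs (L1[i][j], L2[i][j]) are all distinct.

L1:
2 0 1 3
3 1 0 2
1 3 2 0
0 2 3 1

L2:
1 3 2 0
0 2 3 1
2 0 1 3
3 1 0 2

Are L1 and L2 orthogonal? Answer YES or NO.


Form the n² = 16 superimposed pairs (L1[i][j], L2[i][j]), row by row (rows and columns indexed from 0):
row 0: (2,1) (0,3) (1,2) (3,0)
row 1: (3,0) (1,2) (0,3) (2,1)
row 2: (1,2) (3,0) (2,1) (0,3)
row 3: (0,3) (2,1) (3,0) (1,2)
Orthogonality requires all 16 pairs distinct.
But the pair (3,0) repeats: cell (0,3) has L1 = 3, L2 = 0, and cell (1,0) has L1 = 3, L2 = 0.
A repeated pair means some other pair never occurs (only 4 distinct pairs out of 16), so the squares are not orthogonal.
Conclusion: NO.

NO


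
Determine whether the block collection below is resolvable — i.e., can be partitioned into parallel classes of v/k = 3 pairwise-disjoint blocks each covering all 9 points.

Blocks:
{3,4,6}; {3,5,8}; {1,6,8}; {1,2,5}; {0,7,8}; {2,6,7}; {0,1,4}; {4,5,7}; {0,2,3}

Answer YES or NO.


v = 9, block size k = 3, number of blocks = 9.
For resolvability, blocks must partition into parallel classes of size v/k = 3.
Total blocks must therefore be a multiple of 3: 9 = 3·3 + 0 ⇒ divisible ✓.
Greedy packing gives 3 candidate class(es). Each should be a full parallel class (size 3, covers all 9 points).
  Class 1 (3 blocks): {3,4,6}; {1,2,5}; {0,7,8}. Points covered: [0, 1, 2, 3, 4, 5, 6, 7, 8].
  Class 2 (3 blocks): {3,5,8}; {2,6,7}; {0,1,4}. Points covered: [0, 1, 2, 3, 4, 5, 6, 7, 8].
  Class 3 (3 blocks): {1,6,8}; {4,5,7}; {0,2,3}. Points covered: [0, 1, 2, 3, 4, 5, 6, 7, 8].
All classes full (size 3)? YES. All classes cover every point? YES.
Resolvable? YES.

YES


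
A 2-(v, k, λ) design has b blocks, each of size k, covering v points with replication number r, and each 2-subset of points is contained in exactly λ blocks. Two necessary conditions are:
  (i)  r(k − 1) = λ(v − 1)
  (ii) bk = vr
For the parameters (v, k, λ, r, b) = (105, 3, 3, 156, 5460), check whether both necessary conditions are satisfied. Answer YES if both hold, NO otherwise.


Condition (i): r(k − 1) = 156·2 = 312; λ(v − 1) = 3·104 = 312. Match? YES.
Condition (ii): bk = 5460·3 = 16380; vr = 105·156 = 16380. Match? YES.
Both conditions hold? YES.

YES


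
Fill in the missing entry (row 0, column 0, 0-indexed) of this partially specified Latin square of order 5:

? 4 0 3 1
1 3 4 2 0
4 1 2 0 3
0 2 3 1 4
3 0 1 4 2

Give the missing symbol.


Row 0 contains symbols [0, 1, 3, 4] — missing [2].
Column 0 contains symbols [0, 1, 3, 4] — missing [2].
The missing symbol must appear in both missing sets; intersection = [2].
Therefore the hidden value is 2.

Missing value = 2.


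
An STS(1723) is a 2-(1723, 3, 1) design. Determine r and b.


An STS(v) is a 2-(v, 3, 1) BIBD: block size k = 3, λ = 1.
Replication: r(k − 1) = λ(v − 1) ⇒ r·2 = 1723 − 1 = 1722 ⇒ r = 861.
Block count: b = v(v − 1)/6 = 1723·1722/6 = 2967006/6 = 494501.

r = 861, b = 494501.


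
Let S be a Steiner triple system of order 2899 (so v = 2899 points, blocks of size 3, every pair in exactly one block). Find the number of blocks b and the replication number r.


An STS(v) is a 2-(v, 3, 1) BIBD: block size k = 3, λ = 1.
Replication: r(k − 1) = λ(v − 1) ⇒ r·2 = 2899 − 1 = 2898 ⇒ r = 1449.
Block count: b = v(v − 1)/6 = 2899·2898/6 = 8401302/6 = 1400217.

r = 1449, b = 1400217.


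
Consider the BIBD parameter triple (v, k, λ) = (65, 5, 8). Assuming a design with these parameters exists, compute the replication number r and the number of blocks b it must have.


Any 2-(v, k, λ) BIBD satisfies two necessary conditions:
  (i)  Each point sits in r blocks, and counting incidences through any fixed point gives r(k − 1) = λ(v − 1), so r = λ(v − 1)/(k − 1).
  (ii) Total incidences bk = vr, so b = vr/k.
Step 1: r = λ(v − 1)/(k − 1) = 8·(65 − 1)/(5 − 1) = 8·64/4 = 512/4 = 128.
Step 2: b = vr/k = 65·128/5 = 8320/5 = 1664.
Check integrality: r = 128 ∈ Z ✓, b = 1664 ∈ Z ✓.
(These identities are necessary conditions: they determine r and b for any design with these parameters, but do not by themselves prove that one exists.)

r = 128, b = 1664.


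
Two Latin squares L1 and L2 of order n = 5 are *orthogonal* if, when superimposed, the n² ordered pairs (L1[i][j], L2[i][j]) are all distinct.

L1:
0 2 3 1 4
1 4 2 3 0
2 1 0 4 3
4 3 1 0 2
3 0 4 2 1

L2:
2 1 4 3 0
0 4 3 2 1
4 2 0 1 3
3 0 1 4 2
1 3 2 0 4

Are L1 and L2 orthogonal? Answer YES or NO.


Form the n² = 25 superimposed pairs (L1[i][j], L2[i][j]), row by row (rows and columns indexed from 0):
row 0: (0,2) (2,1) (3,4) (1,3) (4,0)
row 1: (1,0) (4,4) (2,3) (3,2) (0,1)
row 2: (2,4) (1,2) (0,0) (4,1) (3,3)
row 3: (4,3) (3,0) (1,1) (0,4) (2,2)
row 4: (3,1) (0,3) (4,2) (2,0) (1,4)
Orthogonality requires all 25 pairs distinct.
Check by first coordinate: for each symbol s of L1, list the L2 entries in the n cells where L1 = s; they must all differ.
  L1 = 0: L2 entries (in reading order) 2, 1, 0, 4, 3 — all 5 distinct ✓
  L1 = 1: L2 entries (in reading order) 3, 0, 2, 1, 4 — all 5 distinct ✓
  L1 = 2: L2 entries (in reading order) 1, 3, 4, 2, 0 — all 5 distinct ✓
  L1 = 3: L2 entries (in reading order) 4, 2, 3, 0, 1 — all 5 distinct ✓
  L1 = 4: L2 entries (in reading order) 0, 4, 1, 3, 2 — all 5 distinct ✓
Every symbol of L1 meets every symbol of L2 exactly once, so all 25 pairs are distinct (25 of 25).
Conclusion: YES.

YES


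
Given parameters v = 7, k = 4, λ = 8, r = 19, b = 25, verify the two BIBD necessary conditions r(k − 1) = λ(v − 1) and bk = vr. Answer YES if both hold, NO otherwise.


Condition (i): r(k − 1) = 19·3 = 57; λ(v − 1) = 8·6 = 48. Match? NO.
Condition (ii): bk = 25·4 = 100; vr = 7·19 = 133. Match? NO.
Both conditions hold? NO.

NO


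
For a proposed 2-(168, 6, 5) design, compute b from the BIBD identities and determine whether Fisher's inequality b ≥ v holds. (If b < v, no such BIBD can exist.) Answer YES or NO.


b = λv(v − 1)/(k(k − 1)) = 5·168·167/(6·5) = 140280/30 = 4676.
Compare with v = 168: b ≥ v, so Fisher's inequality holds.

YES


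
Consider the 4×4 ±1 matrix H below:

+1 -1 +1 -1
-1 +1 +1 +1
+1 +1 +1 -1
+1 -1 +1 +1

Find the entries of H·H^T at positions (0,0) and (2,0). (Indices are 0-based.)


Row 0 of H: [1, -1, 1, -1].
Row 2 of H: [1, 1, 1, -1].
(H·H^T)[0][0] = Σ_j H[0][j]·H[0][j] = (1)² + (-1)² + (1)² + (-1)² = 1 + 1 + 1 + 1 = 4.
(H·H^T)[2][0] = Σ_j H[2][j]·H[0][j] = (1)·(1) + (1)·(-1) + (1)·(1) + (-1)·(-1) = 1 + -1 + 1 + 1 = 2.
Rows 2 and 0 are not orthogonal (dot product = 2 ≠ 0), so H is not a Hadamard matrix.

(0,0) entry = 4; (2,0) entry = 2.


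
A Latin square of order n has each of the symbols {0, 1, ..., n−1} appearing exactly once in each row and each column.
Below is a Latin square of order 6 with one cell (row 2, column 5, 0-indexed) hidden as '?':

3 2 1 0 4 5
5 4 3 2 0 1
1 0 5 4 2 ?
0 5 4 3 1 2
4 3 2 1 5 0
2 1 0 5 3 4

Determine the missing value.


Row 2 contains symbols [0, 1, 2, 4, 5] — missing [3].
Column 5 contains symbols [0, 1, 2, 4, 5] — missing [3].
The missing symbol must appear in both missing sets; intersection = [3].
Therefore the hidden value is 3.

Missing value = 3.


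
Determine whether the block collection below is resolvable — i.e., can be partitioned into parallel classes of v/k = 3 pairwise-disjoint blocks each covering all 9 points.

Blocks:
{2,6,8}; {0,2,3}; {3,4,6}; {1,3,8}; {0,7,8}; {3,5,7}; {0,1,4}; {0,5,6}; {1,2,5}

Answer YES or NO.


v = 9, block size k = 3, number of blocks = 9.
For resolvability, blocks must partition into parallel classes of size v/k = 3.
Total blocks must therefore be a multiple of 3: 9 = 3·3 + 0 ⇒ divisible ✓.
Consider block {0,2,3}. It intersects every other block in the collection, so no parallel class of size 3 can contain it.
Since every block must belong to some parallel class in a resolution, the collection cannot be partitioned into parallel classes.
Resolvable? NO.

NO


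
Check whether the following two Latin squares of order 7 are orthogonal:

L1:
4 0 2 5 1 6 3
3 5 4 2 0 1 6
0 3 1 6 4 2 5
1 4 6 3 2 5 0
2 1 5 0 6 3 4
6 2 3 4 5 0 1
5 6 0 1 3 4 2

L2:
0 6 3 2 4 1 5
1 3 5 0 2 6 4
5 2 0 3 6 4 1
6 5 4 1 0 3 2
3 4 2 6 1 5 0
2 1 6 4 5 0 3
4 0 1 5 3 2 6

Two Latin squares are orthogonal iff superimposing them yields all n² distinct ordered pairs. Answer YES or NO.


Form the n² = 49 superimposed pairs (L1[i][j], L2[i][j]), row by row (rows and columns indexed from 0):
row 0: (4,0) (0,6) (2,3) (5,2) (1,4) (6,1) (3,5)
row 1: (3,1) (5,3) (4,5) (2,0) (0,2) (1,6) (6,4)
row 2: (0,5) (3,2) (1,0) (6,3) (4,6) (2,4) (5,1)
row 3: (1,6) (4,5) (6,4) (3,1) (2,0) (5,3) (0,2)
row 4: (2,3) (1,4) (5,2) (0,6) (6,1) (3,5) (4,0)
row 5: (6,2) (2,1) (3,6) (4,4) (5,5) (0,0) (1,3)
row 6: (5,4) (6,0) (0,1) (1,5) (3,3) (4,2) (2,6)
Orthogonality requires all 49 pairs distinct.
But the pair (1,6) repeats: cell (1,5) has L1 = 1, L2 = 6, and cell (3,0) has L1 = 1, L2 = 6.
A repeated pair means some other pair never occurs (only 35 distinct pairs out of 49), so the squares are not orthogonal.
Conclusion: NO.

NO


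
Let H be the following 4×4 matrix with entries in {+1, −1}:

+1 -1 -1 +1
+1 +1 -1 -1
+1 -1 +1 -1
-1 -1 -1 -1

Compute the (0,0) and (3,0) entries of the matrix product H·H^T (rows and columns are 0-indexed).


Row 0 of H: [1, -1, -1, 1].
Row 3 of H: [-1, -1, -1, -1].
(H·H^T)[0][0] = Σ_j H[0][j]·H[0][j] = (1)² + (-1)² + (-1)² + (1)² = 1 + 1 + 1 + 1 = 4.
(H·H^T)[3][0] = Σ_j H[3][j]·H[0][j] = (-1)·(1) + (-1)·(-1) + (-1)·(-1) + (-1)·(1) = -1 + 1 + 1 + -1 = 0.
So rows 3 and 0 are orthogonal; the diagonal entry equals n = 4.

(0,0) entry = 4; (3,0) entry = 0.


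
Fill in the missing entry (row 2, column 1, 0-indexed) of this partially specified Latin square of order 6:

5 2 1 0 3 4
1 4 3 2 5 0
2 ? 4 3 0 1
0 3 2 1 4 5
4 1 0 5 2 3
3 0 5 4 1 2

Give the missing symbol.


Row 2 contains symbols [0, 1, 2, 3, 4] — missing [5].
Column 1 contains symbols [0, 1, 2, 3, 4] — missing [5].
The missing symbol must appear in both missing sets; intersection = [5].
Therefore the hidden value is 5.

Missing value = 5.


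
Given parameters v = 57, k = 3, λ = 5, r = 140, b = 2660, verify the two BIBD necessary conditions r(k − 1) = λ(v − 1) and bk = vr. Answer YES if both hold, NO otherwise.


Condition (i): r(k − 1) = 140·2 = 280; λ(v − 1) = 5·56 = 280. Match? YES.
Condition (ii): bk = 2660·3 = 7980; vr = 57·140 = 7980. Match? YES.
Both conditions hold? YES.

YES


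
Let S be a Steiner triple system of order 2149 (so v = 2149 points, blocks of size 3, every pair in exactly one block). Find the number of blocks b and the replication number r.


An STS(v) is a 2-(v, 3, 1) BIBD: block size k = 3, λ = 1.
Replication: r(k − 1) = λ(v − 1) ⇒ r·2 = 2149 − 1 = 2148 ⇒ r = 1074.
Block count: b = v(v − 1)/6 = 2149·2148/6 = 4616052/6 = 769342.
(Check via bk = vr: 769342·3 = 2308026 = 2149·1074 = 2308026 ✓.)

r = 1074, b = 769342.


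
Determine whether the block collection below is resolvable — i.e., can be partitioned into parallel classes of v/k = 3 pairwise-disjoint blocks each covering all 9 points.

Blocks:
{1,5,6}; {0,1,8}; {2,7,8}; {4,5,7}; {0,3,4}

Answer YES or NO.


v = 9, block size k = 3, number of blocks = 5.
For resolvability, blocks must partition into parallel classes of size v/k = 3.
Total blocks must therefore be a multiple of 3: 5 = 3·1 + 2 ⇒ not divisible ✗.
Resolvable? NO.

NO


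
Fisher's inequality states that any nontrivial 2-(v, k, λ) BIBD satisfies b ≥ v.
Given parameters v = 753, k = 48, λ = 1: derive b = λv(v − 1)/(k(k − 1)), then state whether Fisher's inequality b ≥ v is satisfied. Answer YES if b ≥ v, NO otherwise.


r = λ(v − 1)/(k − 1) = 1·752/47 = 16.
b = vr/k = 753·16/48 = 251.
Fisher's inequality: b ≥ v ⇔ 251 ≥ 753? NO.

NO


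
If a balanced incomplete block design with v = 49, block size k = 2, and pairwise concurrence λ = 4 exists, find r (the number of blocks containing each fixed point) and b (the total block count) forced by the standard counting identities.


Any 2-(v, k, λ) BIBD satisfies two necessary conditions:
  (i)  Each point sits in r blocks, and counting incidences through any fixed point gives r(k − 1) = λ(v − 1), so r = λ(v − 1)/(k − 1).
  (ii) Total incidences bk = vr, so b = vr/k.
Step 1: r = λ(v − 1)/(k − 1) = 4·(49 − 1)/(2 − 1) = 4·48/1 = 192/1 = 192.
Step 2: b = vr/k = 49·192/2 = 9408/2 = 4704.
Check integrality: r = 192 ∈ Z ✓, b = 4704 ∈ Z ✓.
(These identities are necessary conditions: they determine r and b for any design with these parameters, but do not by themselves prove that one exists.)

r = 192, b = 4704.
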